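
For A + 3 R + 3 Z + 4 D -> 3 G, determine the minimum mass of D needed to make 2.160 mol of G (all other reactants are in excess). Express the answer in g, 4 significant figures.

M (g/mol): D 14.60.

n(G) = 2.160 mol
n(D) = (4/3) × 2.160 = 2.880 mol
mass = 2.880 × 14.60 = 42.05 g

42.05 g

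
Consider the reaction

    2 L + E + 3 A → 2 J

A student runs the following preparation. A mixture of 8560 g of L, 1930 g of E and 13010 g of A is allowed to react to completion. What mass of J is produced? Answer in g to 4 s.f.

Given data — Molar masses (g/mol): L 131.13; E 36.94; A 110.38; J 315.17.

20570 g

n(L) = 8560 / 131.13 = 65.28 mol
n(E) = 1930 / 36.94 = 52.25 mol
n(A) = 13010 / 110.38 = 117.9 mol
n/ν for L = 65.28/2 = 32.64
n/ν for E = 52.25/1 = 52.25
n/ν for A = 117.9/3 = 39.30
Smallest n/ν is L → limiting reagent.
n(J) = (2/2) × 65.28 = 65.28 mol
mass = 65.28 × 315.17 = 20570 g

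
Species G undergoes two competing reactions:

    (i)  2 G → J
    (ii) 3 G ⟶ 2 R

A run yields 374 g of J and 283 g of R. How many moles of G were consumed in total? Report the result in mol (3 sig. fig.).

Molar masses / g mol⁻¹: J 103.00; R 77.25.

n(J) = 374 / 103.00 = 3.631 mol
n(R) = 283 / 77.25 = 3.663 mol
n(G) via (i) = (2/1)×3.631 = 7.262 mol
n(G) via (ii) = (3/2)×3.663 = 5.495 mol
total n(G) = 7.262 + 5.495 = 12.76 mol

12.8 mol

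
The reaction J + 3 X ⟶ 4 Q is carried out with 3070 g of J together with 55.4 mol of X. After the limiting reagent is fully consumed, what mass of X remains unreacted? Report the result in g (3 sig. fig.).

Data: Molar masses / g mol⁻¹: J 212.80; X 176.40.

2140 g

n(J) = 3070 / 212.80 = 14.43 mol
n(X) = 55.40 mol
n/ν for J = 14.43/1 = 14.43
n/ν for X = 55.40/3 = 18.47
Smallest n/ν is J → limiting reagent.
X consumed = (3/1) × 14.43 = 43.29 mol
X remaining = 55.40 − 43.29 = 12.11 mol
mass = 12.11 × 176.40 = 2136 g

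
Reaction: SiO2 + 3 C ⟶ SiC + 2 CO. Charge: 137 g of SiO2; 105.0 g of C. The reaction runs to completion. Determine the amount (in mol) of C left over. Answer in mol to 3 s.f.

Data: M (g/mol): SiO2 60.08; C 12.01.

n(SiO2) = 137.0 / 60.08 = 2.280 mol
n(C) = 105.0 / 12.01 = 8.743 mol
n/ν → SiO2: 2.280, C: 2.914; SiO2 is limiting.
C consumed = (3/1) × 2.280 = 6.840 mol
C remaining = 8.743 − 6.840 = 1.903 mol

1.90 mol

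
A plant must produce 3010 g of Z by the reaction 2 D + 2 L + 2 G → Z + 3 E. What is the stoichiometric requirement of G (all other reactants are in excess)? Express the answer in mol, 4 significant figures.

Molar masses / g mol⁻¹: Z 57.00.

105.6 mol

n(Z) = 3010 / 57.00 = 52.81 mol
n(G) = (2/1) × 52.81 = 105.6 mol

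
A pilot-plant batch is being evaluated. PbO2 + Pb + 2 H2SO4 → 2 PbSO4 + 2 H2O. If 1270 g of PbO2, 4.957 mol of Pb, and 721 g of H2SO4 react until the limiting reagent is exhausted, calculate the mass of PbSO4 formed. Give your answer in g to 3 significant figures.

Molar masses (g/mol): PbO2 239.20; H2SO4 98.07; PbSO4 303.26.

n(PbO2) = 1270 / 239.20 = 5.309 mol
n(Pb) = 4.957 mol
n(H2SO4) = 721.0 / 98.07 = 7.352 mol
n/ν for PbO2 = 5.309/1 = 5.309
n/ν for Pb = 4.957/1 = 4.957
n/ν for H2SO4 = 7.352/2 = 3.676
Smallest n/ν is H2SO4 → limiting reagent.
n(PbSO4) = (2/2) × 7.352 = 7.352 mol
mass = 7.352 × 303.26 = 2230 g

2230 g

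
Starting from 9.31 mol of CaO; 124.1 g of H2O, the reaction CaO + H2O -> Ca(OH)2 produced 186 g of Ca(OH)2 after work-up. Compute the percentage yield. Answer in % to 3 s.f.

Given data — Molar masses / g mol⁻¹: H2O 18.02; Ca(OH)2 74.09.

36.5 %

n(CaO) = 9.310 mol
n(H2O) = 124.1 / 18.02 = 6.887 mol
n/ν for CaO = 9.310/1 = 9.310
n/ν for H2O = 6.887/1 = 6.887
Smallest n/ν is H2O → limiting reagent.
theoretical n(Ca(OH)2) = (1/1) × 6.887 = 6.887 mol → 510.3 g
% yield = 186 / 510.3 × 100 = 36.45 %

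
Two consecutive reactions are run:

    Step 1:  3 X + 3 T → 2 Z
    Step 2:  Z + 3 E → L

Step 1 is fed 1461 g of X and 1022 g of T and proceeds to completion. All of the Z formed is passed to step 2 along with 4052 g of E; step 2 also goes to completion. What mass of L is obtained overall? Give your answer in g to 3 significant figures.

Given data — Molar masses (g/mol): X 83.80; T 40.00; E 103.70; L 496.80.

5770 g

Step 1:
n(X) = 1461 / 83.80 = 17.43 mol
n(T) = 1022 / 40.00 = 25.55 mol
n/ν for X = 17.43/3 = 5.810
n/ν for T = 25.55/3 = 8.517
Smallest n/ν is X → limiting reagent.
n(Z) produced = (2/3) × 17.43 = 11.62 mol
Step 2:
n(Z) available = 11.62 mol
n(E) = 4052 / 103.70 = 39.07 mol
n/ν for Z = 11.62/1 = 11.62
n/ν for E = 39.07/3 = 13.02
Smallest n/ν is Z → limiting reagent.
n(L) = (1/1) × 11.62 = 11.62 mol
mass = 11.62 × 496.80 = 5773 g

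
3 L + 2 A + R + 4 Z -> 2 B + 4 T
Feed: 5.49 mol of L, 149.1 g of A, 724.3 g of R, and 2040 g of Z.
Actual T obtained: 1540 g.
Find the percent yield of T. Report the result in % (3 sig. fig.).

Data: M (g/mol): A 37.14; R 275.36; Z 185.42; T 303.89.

69.2 %

n(L) = 5.490 mol
n(A) = 149.1 / 37.14 = 4.015 mol
n(R) = 724.3 / 275.36 = 2.630 mol
n(Z) = 2040 / 185.42 = 11.00 mol
n/ν for L = 5.490/3 = 1.830
n/ν for A = 4.015/2 = 2.008
n/ν for R = 2.630/1 = 2.630
n/ν for Z = 11.00/4 = 2.750
Smallest n/ν is L → limiting reagent.
theoretical n(T) = (4/3) × 5.490 = 7.320 mol → 2224 g
% yield = 1540 / 2224 × 100 = 69.24 %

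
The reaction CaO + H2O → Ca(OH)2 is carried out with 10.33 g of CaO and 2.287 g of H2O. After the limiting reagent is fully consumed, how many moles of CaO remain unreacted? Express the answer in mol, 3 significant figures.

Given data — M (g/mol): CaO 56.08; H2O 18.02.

0.0573 mol

n(CaO) = 10.33 / 56.08 = 0.1842 mol
n(H2O) = 2.287 / 18.02 = 0.1269 mol
n/ν for CaO = 0.1842/1 = 0.1842
n/ν for H2O = 0.1269/1 = 0.1269
Smallest n/ν is H2O → limiting reagent.
CaO consumed = (1/1) × 0.1269 = 0.1269 mol
CaO remaining = 0.1842 − 0.1269 = 0.05730 mol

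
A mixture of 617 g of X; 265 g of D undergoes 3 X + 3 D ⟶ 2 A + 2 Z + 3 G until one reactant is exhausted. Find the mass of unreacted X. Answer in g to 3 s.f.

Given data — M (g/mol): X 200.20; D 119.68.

n(X) = 617.0 / 200.20 = 3.082 mol
n(D) = 265.0 / 119.68 = 2.214 mol
n/ν → X: 1.027, D: 0.7380; D is limiting.
X consumed = (3/3) × 2.214 = 2.214 mol
X remaining = 3.082 − 2.214 = 0.8680 mol
mass = 0.8680 × 200.20 = 173.8 g

174 g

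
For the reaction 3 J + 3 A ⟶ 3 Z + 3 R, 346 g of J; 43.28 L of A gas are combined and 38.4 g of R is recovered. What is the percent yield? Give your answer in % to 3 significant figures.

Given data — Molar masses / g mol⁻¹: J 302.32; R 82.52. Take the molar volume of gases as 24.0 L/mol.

40.7 %

n(J) = 346.0 / 302.32 = 1.144 mol
n(A) = 43.28 / 24.0 = 1.803 mol
n/ν for J = 1.144/3 = 0.3813
n/ν for A = 1.803/3 = 0.6010
Smallest n/ν is J → limiting reagent.
theoretical n(R) = (3/3) × 1.144 = 1.144 mol → 94.40 g
% yield = 38.4 / 94.40 × 100 = 40.68 %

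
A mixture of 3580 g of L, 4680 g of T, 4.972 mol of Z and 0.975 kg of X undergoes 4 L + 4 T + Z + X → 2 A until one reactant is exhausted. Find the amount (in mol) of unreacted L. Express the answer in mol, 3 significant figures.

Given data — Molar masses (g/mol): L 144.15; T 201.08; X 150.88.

4.95 mol

n(L) = 3580 / 144.15 = 24.84 mol
n(T) = 4680 / 201.08 = 23.27 mol
n(Z) = 4.972 mol
n(X) = 0.9750×1000 / 150.88 = 6.462 mol
n/ν for L = 24.84/4 = 6.210
n/ν for T = 23.27/4 = 5.818
n/ν for Z = 4.972/1 = 4.972
n/ν for X = 6.462/1 = 6.462
Smallest n/ν is Z → limiting reagent.
L consumed = (4/1) × 4.972 = 19.89 mol
L remaining = 24.84 − 19.89 = 4.950 mol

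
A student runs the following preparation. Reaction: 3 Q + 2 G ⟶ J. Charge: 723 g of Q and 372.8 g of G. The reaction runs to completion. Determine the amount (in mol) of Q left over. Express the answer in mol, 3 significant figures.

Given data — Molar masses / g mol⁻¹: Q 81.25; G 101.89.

3.41 mol

n(Q) = 723.0 / 81.25 = 8.898 mol
n(G) = 372.8 / 101.89 = 3.659 mol
n/ν → Q: 2.966, G: 1.830; G is limiting.
Q consumed = (3/2) × 3.659 = 5.489 mol
Q remaining = 8.898 − 5.489 = 3.409 mol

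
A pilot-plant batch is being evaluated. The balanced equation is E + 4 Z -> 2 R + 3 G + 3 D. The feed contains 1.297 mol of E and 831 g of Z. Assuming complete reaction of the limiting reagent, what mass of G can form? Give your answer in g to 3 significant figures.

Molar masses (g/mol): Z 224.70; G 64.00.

n(E) = 1.297 mol
n(Z) = 831.0 / 224.70 = 3.698 mol
n/ν → E: 1.297, Z: 0.9245; Z is limiting.
n(G) = (3/4) × 3.698 = 2.774 mol
mass = 2.774 × 64.00 = 177.5 g

178 g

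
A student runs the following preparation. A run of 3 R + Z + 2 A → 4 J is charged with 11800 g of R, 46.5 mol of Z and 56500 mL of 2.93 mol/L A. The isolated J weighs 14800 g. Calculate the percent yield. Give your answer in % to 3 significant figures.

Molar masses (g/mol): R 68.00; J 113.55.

70.1 %

n(R) = 11800 / 68.00 = 173.5 mol
n(Z) = 46.50 mol
n(A) = 2.93 × 56500/1000 = 165.5 mol
n/ν → R: 57.83, Z: 46.50, A: 82.75; Z is limiting.
theoretical n(J) = (4/1) × 46.50 = 186.0 mol → 21120 g
% yield = 14800 / 21120 × 100 = 70.08 %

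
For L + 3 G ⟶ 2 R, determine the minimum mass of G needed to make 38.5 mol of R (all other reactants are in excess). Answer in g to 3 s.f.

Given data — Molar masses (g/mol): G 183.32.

n(R) = 38.50 mol
n(G) = (3/2) × 38.50 = 57.75 mol
mass = 57.75 × 183.32 = 10590 g

10600 g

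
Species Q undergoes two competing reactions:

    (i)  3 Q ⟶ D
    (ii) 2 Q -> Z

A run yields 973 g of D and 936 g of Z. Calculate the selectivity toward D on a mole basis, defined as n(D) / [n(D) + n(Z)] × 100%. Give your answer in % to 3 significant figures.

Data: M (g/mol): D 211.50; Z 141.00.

40.9 %

n(D) = 973 / 211.50 = 4.600 mol
n(Z) = 936 / 141.00 = 6.638 mol
selectivity = 4.600/(4.600+6.638) × 100 = 40.93 %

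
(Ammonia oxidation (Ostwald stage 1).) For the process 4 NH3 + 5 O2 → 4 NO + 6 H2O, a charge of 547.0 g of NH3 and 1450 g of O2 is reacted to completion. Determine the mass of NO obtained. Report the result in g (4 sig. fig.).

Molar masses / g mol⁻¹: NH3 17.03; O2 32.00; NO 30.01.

n(NH3) = 547.0 / 17.03 = 32.12 mol
n(O2) = 1450 / 32.00 = 45.31 mol
n/ν for NH3 = 32.12/4 = 8.030
n/ν for O2 = 45.31/5 = 9.062
Smallest n/ν is NH3 → limiting reagent.
n(NO) = (4/4) × 32.12 = 32.12 mol
mass = 32.12 × 30.01 = 963.9 g

963.9 g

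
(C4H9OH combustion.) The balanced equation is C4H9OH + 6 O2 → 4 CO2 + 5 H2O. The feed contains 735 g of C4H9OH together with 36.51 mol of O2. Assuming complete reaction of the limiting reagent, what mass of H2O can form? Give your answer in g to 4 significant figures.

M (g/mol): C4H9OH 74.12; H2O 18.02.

n(C4H9OH) = 735.0 / 74.12 = 9.916 mol
n(O2) = 36.51 mol
n/ν for C4H9OH = 9.916/1 = 9.916
n/ν for O2 = 36.51/6 = 6.085
Smallest n/ν is O2 → limiting reagent.
n(H2O) = (5/6) × 36.51 = 30.43 mol
mass = 30.43 × 18.02 = 548.3 g

548.3 g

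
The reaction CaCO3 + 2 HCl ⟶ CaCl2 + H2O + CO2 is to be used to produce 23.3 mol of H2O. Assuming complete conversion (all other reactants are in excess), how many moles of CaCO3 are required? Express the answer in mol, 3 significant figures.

n(H2O) = 23.30 mol
n(CaCO3) = (1/1) × 23.30 = 23.30 mol

23.3 mol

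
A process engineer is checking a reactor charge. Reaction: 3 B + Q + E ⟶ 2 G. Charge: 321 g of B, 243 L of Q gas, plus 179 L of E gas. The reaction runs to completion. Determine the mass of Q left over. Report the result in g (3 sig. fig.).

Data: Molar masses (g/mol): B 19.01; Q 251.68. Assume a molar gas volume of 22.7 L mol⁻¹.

1280 g

n(B) = 321.0 / 19.01 = 16.89 mol
n(Q) = 243.0 / 22.7 = 10.70 mol
n(E) = 179.0 / 22.7 = 7.885 mol
n/ν for B = 16.89/3 = 5.630
n/ν for Q = 10.70/1 = 10.70
n/ν for E = 7.885/1 = 7.885
Smallest n/ν is B → limiting reagent.
Q consumed = (1/3) × 16.89 = 5.630 mol
Q remaining = 10.70 − 5.630 = 5.070 mol
mass = 5.070 × 251.68 = 1276 g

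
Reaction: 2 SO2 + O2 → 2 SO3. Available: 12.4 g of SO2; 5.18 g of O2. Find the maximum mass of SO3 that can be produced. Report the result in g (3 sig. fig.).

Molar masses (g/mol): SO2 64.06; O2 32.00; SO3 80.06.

n(SO2) = 12.40 / 64.06 = 0.1936 mol
n(O2) = 5.180 / 32.00 = 0.1619 mol
n/ν → SO2: 0.09680, O2: 0.1619; SO2 is limiting.
n(SO3) = (2/2) × 0.1936 = 0.1936 mol
mass = 0.1936 × 80.06 = 15.50 g

15.5 g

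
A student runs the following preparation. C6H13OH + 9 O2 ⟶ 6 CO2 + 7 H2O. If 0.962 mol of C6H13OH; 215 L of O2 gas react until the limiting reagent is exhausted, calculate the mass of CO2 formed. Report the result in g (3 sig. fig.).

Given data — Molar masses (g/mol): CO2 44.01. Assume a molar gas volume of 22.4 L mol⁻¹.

254 g

n(C6H13OH) = 0.9620 mol
n(O2) = 215.0 / 22.4 = 9.598 mol
n/ν → C6H13OH: 0.9620, O2: 1.066; C6H13OH is limiting.
n(CO2) = (6/1) × 0.9620 = 5.772 mol
mass = 5.772 × 44.01 = 254.0 g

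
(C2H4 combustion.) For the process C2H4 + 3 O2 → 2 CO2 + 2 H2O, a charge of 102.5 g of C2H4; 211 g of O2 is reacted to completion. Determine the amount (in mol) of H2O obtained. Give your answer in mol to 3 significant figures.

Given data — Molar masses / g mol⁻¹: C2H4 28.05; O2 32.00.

n(C2H4) = 102.5 / 28.05 = 3.654 mol
n(O2) = 211.0 / 32.00 = 6.594 mol
n/ν → C2H4: 3.654, O2: 2.198; O2 is limiting.
n(H2O) = (2/3) × 6.594 = 4.396 mol

4.40 mol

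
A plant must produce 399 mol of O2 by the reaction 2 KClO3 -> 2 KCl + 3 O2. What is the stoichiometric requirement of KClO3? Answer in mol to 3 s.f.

n(O2) = 399.0 mol
n(KClO3) = (2/3) × 399.0 = 266.0 mol

266 mol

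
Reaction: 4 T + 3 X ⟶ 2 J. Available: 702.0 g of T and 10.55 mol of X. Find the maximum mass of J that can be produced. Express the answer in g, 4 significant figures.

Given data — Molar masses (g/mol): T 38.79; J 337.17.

n(T) = 702.0 / 38.79 = 18.10 mol
n(X) = 10.55 mol
n/ν for T = 18.10/4 = 4.525
n/ν for X = 10.55/3 = 3.517
Smallest n/ν is X → limiting reagent.
n(J) = (2/3) × 10.55 = 7.033 mol
mass = 7.033 × 337.17 = 2371 g

2371 g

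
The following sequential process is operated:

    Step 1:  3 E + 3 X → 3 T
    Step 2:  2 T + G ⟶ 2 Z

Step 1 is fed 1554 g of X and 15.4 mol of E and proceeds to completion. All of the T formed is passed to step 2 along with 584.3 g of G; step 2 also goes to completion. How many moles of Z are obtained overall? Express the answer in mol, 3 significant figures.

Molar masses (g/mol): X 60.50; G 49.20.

15.4 mol

Step 1:
n(X) = 1554 / 60.50 = 25.69 mol
n(E) = 15.40 mol
n/ν → X: 8.563, E: 5.133; E is limiting.
n(T) produced = (3/3) × 15.40 = 15.40 mol
Step 2:
n(T) available = 15.40 mol
n(G) = 584.3 / 49.20 = 11.88 mol
n/ν → T: 7.700, G: 11.88; T is limiting.
n(Z) = (2/2) × 15.40 = 15.40 mol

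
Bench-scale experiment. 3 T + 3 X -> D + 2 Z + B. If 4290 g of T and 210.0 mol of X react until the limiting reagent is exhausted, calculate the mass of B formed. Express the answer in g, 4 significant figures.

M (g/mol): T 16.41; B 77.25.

5408 g

n(T) = 4290 / 16.41 = 261.4 mol
n(X) = 210.0 mol
n/ν → T: 87.13, X: 70.00; X is limiting.
n(B) = (1/3) × 210.0 = 70.00 mol
mass = 70.00 × 77.25 = 5408 g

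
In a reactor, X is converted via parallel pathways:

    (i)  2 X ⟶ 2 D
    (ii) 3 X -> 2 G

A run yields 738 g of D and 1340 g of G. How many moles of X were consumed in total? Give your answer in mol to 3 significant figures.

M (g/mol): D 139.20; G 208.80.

n(D) = 738 / 139.20 = 5.302 mol
n(G) = 1340 / 208.80 = 6.418 mol
n(X) via (i) = (2/2)×5.302 = 5.302 mol
n(X) via (ii) = (3/2)×6.418 = 9.627 mol
total n(X) = 5.302 + 9.627 = 14.93 mol

14.9 mol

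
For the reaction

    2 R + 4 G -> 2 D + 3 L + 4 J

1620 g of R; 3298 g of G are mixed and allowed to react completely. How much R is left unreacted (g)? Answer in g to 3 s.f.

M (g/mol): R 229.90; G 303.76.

372 g

n(R) = 1620 / 229.90 = 7.047 mol
n(G) = 3298 / 303.76 = 10.86 mol
n/ν for R = 7.047/2 = 3.524
n/ν for G = 10.86/4 = 2.715
Smallest n/ν is G → limiting reagent.
R consumed = (2/4) × 10.86 = 5.430 mol
R remaining = 7.047 − 5.430 = 1.617 mol
mass = 1.617 × 229.90 = 371.7 g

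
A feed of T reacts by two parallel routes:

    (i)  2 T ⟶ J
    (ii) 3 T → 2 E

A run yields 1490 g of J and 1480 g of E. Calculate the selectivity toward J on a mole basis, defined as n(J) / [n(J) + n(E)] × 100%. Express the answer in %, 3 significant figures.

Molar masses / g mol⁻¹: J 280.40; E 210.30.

43.0 %

n(J) = 1490 / 280.40 = 5.314 mol
n(E) = 1480 / 210.30 = 7.038 mol
selectivity = 5.314/(5.314+7.038) × 100 = 43.02 %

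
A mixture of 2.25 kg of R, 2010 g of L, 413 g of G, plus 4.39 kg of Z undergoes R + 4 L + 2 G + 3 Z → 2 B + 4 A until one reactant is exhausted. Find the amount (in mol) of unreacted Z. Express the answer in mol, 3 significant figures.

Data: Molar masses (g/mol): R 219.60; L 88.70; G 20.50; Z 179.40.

n(R) = 2.250×1000 / 219.60 = 10.25 mol
n(L) = 2010 / 88.70 = 22.66 mol
n(G) = 413.0 / 20.50 = 20.15 mol
n(Z) = 4.390×1000 / 179.40 = 24.47 mol
n/ν for R = 10.25/1 = 10.25
n/ν for L = 22.66/4 = 5.665
n/ν for G = 20.15/2 = 10.08
n/ν for Z = 24.47/3 = 8.157
Smallest n/ν is L → limiting reagent.
Z consumed = (3/4) × 22.66 = 17.00 mol
Z remaining = 24.47 − 17.00 = 7.470 mol

7.47 mol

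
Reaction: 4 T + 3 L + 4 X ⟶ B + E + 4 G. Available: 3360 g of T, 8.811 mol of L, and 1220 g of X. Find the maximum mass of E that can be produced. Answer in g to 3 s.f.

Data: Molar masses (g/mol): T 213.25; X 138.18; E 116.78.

258 g

n(T) = 3360 / 213.25 = 15.76 mol
n(L) = 8.811 mol
n(X) = 1220 / 138.18 = 8.829 mol
n/ν for T = 15.76/4 = 3.940
n/ν for L = 8.811/3 = 2.937
n/ν for X = 8.829/4 = 2.207
Smallest n/ν is X → limiting reagent.
n(E) = (1/4) × 8.829 = 2.207 mol
mass = 2.207 × 116.78 = 257.7 g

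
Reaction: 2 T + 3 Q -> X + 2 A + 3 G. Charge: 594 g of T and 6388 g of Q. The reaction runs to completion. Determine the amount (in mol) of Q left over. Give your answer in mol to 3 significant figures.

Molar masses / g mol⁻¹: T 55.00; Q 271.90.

n(T) = 594.0 / 55.00 = 10.80 mol
n(Q) = 6388 / 271.90 = 23.49 mol
n/ν → T: 5.400, Q: 7.830; T is limiting.
Q consumed = (3/2) × 10.80 = 16.20 mol
Q remaining = 23.49 − 16.20 = 7.290 mol

7.29 mol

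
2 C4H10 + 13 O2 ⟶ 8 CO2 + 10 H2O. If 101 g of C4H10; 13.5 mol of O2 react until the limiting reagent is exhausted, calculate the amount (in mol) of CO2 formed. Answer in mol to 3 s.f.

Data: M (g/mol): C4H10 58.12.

6.95 mol

n(C4H10) = 101.0 / 58.12 = 1.738 mol
n(O2) = 13.50 mol
n/ν for C4H10 = 1.738/2 = 0.8690
n/ν for O2 = 13.50/13 = 1.038
Smallest n/ν is C4H10 → limiting reagent.
n(CO2) = (8/2) × 1.738 = 6.952 mol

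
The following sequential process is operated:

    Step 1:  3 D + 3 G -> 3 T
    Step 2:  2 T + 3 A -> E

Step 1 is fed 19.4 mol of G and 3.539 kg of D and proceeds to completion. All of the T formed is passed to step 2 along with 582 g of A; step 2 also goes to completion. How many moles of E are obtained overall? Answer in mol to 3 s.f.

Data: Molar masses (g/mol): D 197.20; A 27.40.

7.08 mol

Step 1:
n(G) = 19.40 mol
n(D) = 3.539×1000 / 197.20 = 17.95 mol
n/ν for G = 19.40/3 = 6.467
n/ν for D = 17.95/3 = 5.983
Smallest n/ν is D → limiting reagent.
n(T) produced = (3/3) × 17.95 = 17.95 mol
Step 2:
n(T) available = 17.95 mol
n(A) = 582.0 / 27.40 = 21.24 mol
n/ν for T = 17.95/2 = 8.975
n/ν for A = 21.24/3 = 7.080
Smallest n/ν is A → limiting reagent.
n(E) = (1/3) × 21.24 = 7.080 mol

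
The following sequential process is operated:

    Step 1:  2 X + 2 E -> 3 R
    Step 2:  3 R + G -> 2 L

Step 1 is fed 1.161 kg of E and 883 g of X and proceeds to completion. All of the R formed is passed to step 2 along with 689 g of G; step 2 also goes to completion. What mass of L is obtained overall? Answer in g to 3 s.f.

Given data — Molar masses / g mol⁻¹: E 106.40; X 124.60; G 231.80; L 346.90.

2060 g

Step 1:
n(E) = 1.161×1000 / 106.40 = 10.91 mol
n(X) = 883.0 / 124.60 = 7.087 mol
n/ν for E = 10.91/2 = 5.455
n/ν for X = 7.087/2 = 3.544
Smallest n/ν is X → limiting reagent.
n(R) produced = (3/2) × 7.087 = 10.63 mol
Step 2:
n(R) available = 10.63 mol
n(G) = 689.0 / 231.80 = 2.972 mol
n/ν for R = 10.63/3 = 3.543
n/ν for G = 2.972/1 = 2.972
Smallest n/ν is G → limiting reagent.
n(L) = (2/1) × 2.972 = 5.944 mol
mass = 5.944 × 346.90 = 2062 g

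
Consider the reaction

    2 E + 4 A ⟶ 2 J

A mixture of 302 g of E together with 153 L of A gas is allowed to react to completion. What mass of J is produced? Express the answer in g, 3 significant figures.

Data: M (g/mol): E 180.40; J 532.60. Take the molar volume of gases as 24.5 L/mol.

n(E) = 302.0 / 180.40 = 1.674 mol
n(A) = 153.0 / 24.5 = 6.245 mol
n/ν for E = 1.674/2 = 0.8370
n/ν for A = 6.245/4 = 1.561
Smallest n/ν is E → limiting reagent.
n(J) = (2/2) × 1.674 = 1.674 mol
mass = 1.674 × 532.60 = 891.6 g

892 g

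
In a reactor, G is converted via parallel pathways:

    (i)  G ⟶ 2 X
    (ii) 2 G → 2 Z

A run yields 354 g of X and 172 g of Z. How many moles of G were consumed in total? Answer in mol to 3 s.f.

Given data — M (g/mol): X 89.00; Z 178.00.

2.96 mol

n(X) = 354 / 89.00 = 3.978 mol
n(Z) = 172 / 178.00 = 0.9663 mol
n(G) via (i) = (1/2)×3.978 = 1.989 mol
n(G) via (ii) = (2/2)×0.9663 = 0.9663 mol
total n(G) = 1.989 + 0.9663 = 2.955 mol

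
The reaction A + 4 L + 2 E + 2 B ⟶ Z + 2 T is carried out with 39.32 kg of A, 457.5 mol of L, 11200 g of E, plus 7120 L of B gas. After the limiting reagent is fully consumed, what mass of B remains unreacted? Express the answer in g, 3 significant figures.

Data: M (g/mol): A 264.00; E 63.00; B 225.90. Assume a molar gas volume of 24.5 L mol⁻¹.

n(A) = 39.32×1000 / 264.00 = 148.9 mol
n(L) = 457.5 mol
n(E) = 11200 / 63.00 = 177.8 mol
n(B) = 7120 / 24.5 = 290.6 mol
n/ν → A: 148.9, L: 114.4, E: 88.90, B: 145.3; E is limiting.
B consumed = (2/2) × 177.8 = 177.8 mol
B remaining = 290.6 − 177.8 = 112.8 mol
mass = 112.8 × 225.90 = 25480 g

25500 g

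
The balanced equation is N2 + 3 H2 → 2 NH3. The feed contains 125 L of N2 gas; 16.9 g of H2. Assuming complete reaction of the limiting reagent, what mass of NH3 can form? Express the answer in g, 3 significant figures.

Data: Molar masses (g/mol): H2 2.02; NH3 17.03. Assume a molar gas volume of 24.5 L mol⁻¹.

n(N2) = 125.0 / 24.5 = 5.102 mol
n(H2) = 16.90 / 2.02 = 8.366 mol
n/ν → N2: 5.102, H2: 2.789; H2 is limiting.
n(NH3) = (2/3) × 8.366 = 5.577 mol
mass = 5.577 × 17.03 = 94.98 g

95.0 g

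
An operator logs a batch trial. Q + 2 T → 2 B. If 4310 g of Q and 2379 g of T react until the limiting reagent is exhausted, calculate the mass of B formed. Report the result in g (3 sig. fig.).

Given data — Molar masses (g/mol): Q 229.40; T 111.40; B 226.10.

4830 g

n(Q) = 4310 / 229.40 = 18.79 mol
n(T) = 2379 / 111.40 = 21.36 mol
n/ν → Q: 18.79, T: 10.68; T is limiting.
n(B) = (2/2) × 21.36 = 21.36 mol
mass = 21.36 × 226.10 = 4829 g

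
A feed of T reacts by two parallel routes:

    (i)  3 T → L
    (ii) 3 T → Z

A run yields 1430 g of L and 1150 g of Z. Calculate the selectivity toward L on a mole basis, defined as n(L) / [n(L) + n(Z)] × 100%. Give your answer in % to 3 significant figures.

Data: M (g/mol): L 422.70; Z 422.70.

n(L) = 1430 / 422.70 = 3.383 mol
n(Z) = 1150 / 422.70 = 2.721 mol
selectivity = 3.383/(3.383+2.721) × 100 = 55.42 %

55.4 %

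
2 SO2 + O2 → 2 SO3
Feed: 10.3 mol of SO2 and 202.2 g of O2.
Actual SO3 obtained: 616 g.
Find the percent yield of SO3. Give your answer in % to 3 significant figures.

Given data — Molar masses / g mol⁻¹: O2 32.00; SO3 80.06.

74.7 %

n(SO2) = 10.30 mol
n(O2) = 202.2 / 32.00 = 6.319 mol
n/ν for SO2 = 10.30/2 = 5.150
n/ν for O2 = 6.319/1 = 6.319
Smallest n/ν is SO2 → limiting reagent.
theoretical n(SO3) = (2/2) × 10.30 = 10.30 mol → 824.6 g
% yield = 616 / 824.6 × 100 = 74.70 %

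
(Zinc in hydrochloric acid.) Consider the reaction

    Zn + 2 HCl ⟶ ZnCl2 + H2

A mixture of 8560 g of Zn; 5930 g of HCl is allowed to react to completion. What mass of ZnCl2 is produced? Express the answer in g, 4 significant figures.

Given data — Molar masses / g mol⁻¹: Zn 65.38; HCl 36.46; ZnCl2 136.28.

n(Zn) = 8560 / 65.38 = 130.9 mol
n(HCl) = 5930 / 36.46 = 162.6 mol
n/ν for Zn = 130.9/1 = 130.9
n/ν for HCl = 162.6/2 = 81.30
Smallest n/ν is HCl → limiting reagent.
n(ZnCl2) = (1/2) × 162.6 = 81.30 mol
mass = 81.30 × 136.28 = 11080 g

11080 g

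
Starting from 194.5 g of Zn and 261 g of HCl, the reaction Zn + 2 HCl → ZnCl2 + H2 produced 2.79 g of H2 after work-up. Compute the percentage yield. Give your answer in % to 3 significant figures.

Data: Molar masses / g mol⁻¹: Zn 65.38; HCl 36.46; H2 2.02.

n(Zn) = 194.5 / 65.38 = 2.975 mol
n(HCl) = 261.0 / 36.46 = 7.159 mol
n/ν for Zn = 2.975/1 = 2.975
n/ν for HCl = 7.159/2 = 3.580
Smallest n/ν is Zn → limiting reagent.
theoretical n(H2) = (1/1) × 2.975 = 2.975 mol → 6.010 g
% yield = 2.79 / 6.010 × 100 = 46.42 %

46.4 %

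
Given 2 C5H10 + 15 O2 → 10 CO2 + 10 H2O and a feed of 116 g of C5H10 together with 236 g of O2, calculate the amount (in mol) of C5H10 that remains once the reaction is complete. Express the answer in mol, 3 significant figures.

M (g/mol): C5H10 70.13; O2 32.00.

n(C5H10) = 116.0 / 70.13 = 1.654 mol
n(O2) = 236.0 / 32.00 = 7.375 mol
n/ν for C5H10 = 1.654/2 = 0.8270
n/ν for O2 = 7.375/15 = 0.4917
Smallest n/ν is O2 → limiting reagent.
C5H10 consumed = (2/15) × 7.375 = 0.9833 mol
C5H10 remaining = 1.654 − 0.9833 = 0.6707 mol

0.671 mol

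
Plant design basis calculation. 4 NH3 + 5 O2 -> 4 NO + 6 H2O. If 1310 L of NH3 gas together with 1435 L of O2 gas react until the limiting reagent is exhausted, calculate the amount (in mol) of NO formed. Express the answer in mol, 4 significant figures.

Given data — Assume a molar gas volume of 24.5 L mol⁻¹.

n(NH3) = 1310 / 24.5 = 53.47 mol
n(O2) = 1435 / 24.5 = 58.57 mol
n/ν for NH3 = 53.47/4 = 13.37
n/ν for O2 = 58.57/5 = 11.71
Smallest n/ν is O2 → limiting reagent.
n(NO) = (4/5) × 58.57 = 46.86 mol

46.86 mol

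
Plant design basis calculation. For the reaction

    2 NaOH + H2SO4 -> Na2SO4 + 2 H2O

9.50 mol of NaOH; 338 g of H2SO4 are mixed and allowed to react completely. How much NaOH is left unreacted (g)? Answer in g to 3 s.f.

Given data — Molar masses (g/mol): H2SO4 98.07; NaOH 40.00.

104 g

n(NaOH) = 9.500 mol
n(H2SO4) = 338.0 / 98.07 = 3.447 mol
n/ν → NaOH: 4.750, H2SO4: 3.447; H2SO4 is limiting.
NaOH consumed = (2/1) × 3.447 = 6.894 mol
NaOH remaining = 9.500 − 6.894 = 2.606 mol
mass = 2.606 × 40.00 = 104.2 g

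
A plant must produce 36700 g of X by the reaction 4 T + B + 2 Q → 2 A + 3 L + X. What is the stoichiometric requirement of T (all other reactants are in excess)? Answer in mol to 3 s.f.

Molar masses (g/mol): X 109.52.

n(X) = 36700 / 109.52 = 335.1 mol
n(T) = (4/1) × 335.1 = 1340 mol

1340 mol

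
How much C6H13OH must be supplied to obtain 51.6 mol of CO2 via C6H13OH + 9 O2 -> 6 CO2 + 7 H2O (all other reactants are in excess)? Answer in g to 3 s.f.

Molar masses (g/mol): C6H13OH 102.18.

879 g

n(CO2) = 51.60 mol
n(C6H13OH) = (1/6) × 51.60 = 8.600 mol
mass = 8.600 × 102.18 = 878.7 g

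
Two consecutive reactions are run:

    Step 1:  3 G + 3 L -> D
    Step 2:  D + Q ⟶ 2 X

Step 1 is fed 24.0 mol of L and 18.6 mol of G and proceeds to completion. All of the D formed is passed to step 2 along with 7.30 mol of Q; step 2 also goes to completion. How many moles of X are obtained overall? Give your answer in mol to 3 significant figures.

Step 1:
n(L) = 24.00 mol
n(G) = 18.60 mol
n/ν → L: 8.000, G: 6.200; G is limiting.
n(D) produced = (1/3) × 18.60 = 6.200 mol
Step 2:
n(D) available = 6.200 mol
n(Q) = 7.300 mol
n/ν → D: 6.200, Q: 7.300; D is limiting.
n(X) = (2/1) × 6.200 = 12.40 mol

12.4 mol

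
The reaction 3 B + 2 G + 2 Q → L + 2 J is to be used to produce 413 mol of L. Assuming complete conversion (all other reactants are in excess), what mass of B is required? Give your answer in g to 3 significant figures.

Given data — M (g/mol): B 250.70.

311000 g

n(L) = 413.0 mol
n(B) = (3/1) × 413.0 = 1239 mol
mass = 1239 × 250.70 = 310600 g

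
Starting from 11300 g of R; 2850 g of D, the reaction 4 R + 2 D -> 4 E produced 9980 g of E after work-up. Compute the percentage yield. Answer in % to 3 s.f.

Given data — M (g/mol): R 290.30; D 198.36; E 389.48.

n(R) = 11300 / 290.30 = 38.93 mol
n(D) = 2850 / 198.36 = 14.37 mol
n/ν for R = 38.93/4 = 9.733
n/ν for D = 14.37/2 = 7.185
Smallest n/ν is D → limiting reagent.
theoretical n(E) = (4/2) × 14.37 = 28.74 mol → 11190 g
% yield = 9980 / 11190 × 100 = 89.19 %

89.2 %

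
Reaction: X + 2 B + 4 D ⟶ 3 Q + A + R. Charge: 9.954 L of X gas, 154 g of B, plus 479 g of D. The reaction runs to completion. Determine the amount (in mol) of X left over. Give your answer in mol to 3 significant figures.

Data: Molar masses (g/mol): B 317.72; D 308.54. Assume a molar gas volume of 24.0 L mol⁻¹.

0.172 mol

n(X) = 9.954 / 24.0 = 0.4148 mol
n(B) = 154.0 / 317.72 = 0.4847 mol
n(D) = 479.0 / 308.54 = 1.552 mol
n/ν for X = 0.4148/1 = 0.4148
n/ν for B = 0.4847/2 = 0.2424
n/ν for D = 1.552/4 = 0.3880
Smallest n/ν is B → limiting reagent.
X consumed = (1/2) × 0.4847 = 0.2424 mol
X remaining = 0.4148 − 0.2424 = 0.1724 mol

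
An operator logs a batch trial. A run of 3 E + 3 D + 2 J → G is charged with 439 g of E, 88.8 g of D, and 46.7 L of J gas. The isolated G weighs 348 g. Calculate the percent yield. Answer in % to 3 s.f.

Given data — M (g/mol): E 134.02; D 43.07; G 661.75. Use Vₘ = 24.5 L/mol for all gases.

n(E) = 439.0 / 134.02 = 3.276 mol
n(D) = 88.80 / 43.07 = 2.062 mol
n(J) = 46.70 / 24.5 = 1.906 mol
n/ν for E = 3.276/3 = 1.092
n/ν for D = 2.062/3 = 0.6873
n/ν for J = 1.906/2 = 0.9530
Smallest n/ν is D → limiting reagent.
theoretical n(G) = (1/3) × 2.062 = 0.6873 mol → 454.8 g
% yield = 348 / 454.8 × 100 = 76.52 %

76.5 %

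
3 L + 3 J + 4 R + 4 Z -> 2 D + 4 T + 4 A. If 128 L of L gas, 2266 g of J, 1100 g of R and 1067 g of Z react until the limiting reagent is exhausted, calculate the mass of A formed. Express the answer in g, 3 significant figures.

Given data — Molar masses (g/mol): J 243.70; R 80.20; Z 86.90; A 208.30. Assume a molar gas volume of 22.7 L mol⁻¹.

n(L) = 128.0 / 22.7 = 5.639 mol
n(J) = 2266 / 243.70 = 9.298 mol
n(R) = 1100 / 80.20 = 13.72 mol
n(Z) = 1067 / 86.90 = 12.28 mol
n/ν → L: 1.880, J: 3.099, R: 3.430, Z: 3.070; L is limiting.
n(A) = (4/3) × 5.639 = 7.519 mol
mass = 7.519 × 208.30 = 1566 g

1570 g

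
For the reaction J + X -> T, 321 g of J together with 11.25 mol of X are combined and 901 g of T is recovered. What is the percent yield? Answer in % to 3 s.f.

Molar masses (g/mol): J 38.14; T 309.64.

34.6 %

n(J) = 321.0 / 38.14 = 8.416 mol
n(X) = 11.25 mol
n/ν → J: 8.416, X: 11.25; J is limiting.
theoretical n(T) = (1/1) × 8.416 = 8.416 mol → 2606 g
% yield = 901 / 2606 × 100 = 34.57 %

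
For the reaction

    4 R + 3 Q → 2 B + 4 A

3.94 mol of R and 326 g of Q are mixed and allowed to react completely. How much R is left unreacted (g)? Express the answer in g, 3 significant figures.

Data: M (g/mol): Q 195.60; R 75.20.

n(R) = 3.940 mol
n(Q) = 326.0 / 195.60 = 1.667 mol
n/ν → R: 0.9850, Q: 0.5557; Q is limiting.
R consumed = (4/3) × 1.667 = 2.223 mol
R remaining = 3.940 − 2.223 = 1.717 mol
mass = 1.717 × 75.20 = 129.1 g

129 g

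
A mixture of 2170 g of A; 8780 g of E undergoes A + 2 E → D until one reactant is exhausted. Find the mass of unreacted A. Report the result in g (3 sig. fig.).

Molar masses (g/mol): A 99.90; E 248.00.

402 g

n(A) = 2170 / 99.90 = 21.72 mol
n(E) = 8780 / 248.00 = 35.40 mol
n/ν → A: 21.72, E: 17.70; E is limiting.
A consumed = (1/2) × 35.40 = 17.70 mol
A remaining = 21.72 − 17.70 = 4.020 mol
mass = 4.020 × 99.90 = 401.6 g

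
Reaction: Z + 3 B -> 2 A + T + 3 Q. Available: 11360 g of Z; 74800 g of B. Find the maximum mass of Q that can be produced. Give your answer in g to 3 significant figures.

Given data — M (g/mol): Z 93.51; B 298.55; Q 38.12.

9550 g

n(Z) = 11360 / 93.51 = 121.5 mol
n(B) = 74800 / 298.55 = 250.5 mol
n/ν → Z: 121.5, B: 83.50; B is limiting.
n(Q) = (3/3) × 250.5 = 250.5 mol
mass = 250.5 × 38.12 = 9549 g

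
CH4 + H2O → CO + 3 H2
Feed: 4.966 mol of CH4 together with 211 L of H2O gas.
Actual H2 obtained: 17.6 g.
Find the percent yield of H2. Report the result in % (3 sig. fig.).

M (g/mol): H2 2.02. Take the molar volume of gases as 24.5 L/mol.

58.5 %

n(CH4) = 4.966 mol
n(H2O) = 211.0 / 24.5 = 8.612 mol
n/ν for CH4 = 4.966/1 = 4.966
n/ν for H2O = 8.612/1 = 8.612
Smallest n/ν is CH4 → limiting reagent.
theoretical n(H2) = (3/1) × 4.966 = 14.90 mol → 30.10 g
% yield = 17.6 / 30.10 × 100 = 58.47 %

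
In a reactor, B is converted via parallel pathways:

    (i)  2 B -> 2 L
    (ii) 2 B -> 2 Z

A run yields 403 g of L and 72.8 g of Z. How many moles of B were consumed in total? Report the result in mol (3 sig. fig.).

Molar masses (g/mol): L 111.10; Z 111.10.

n(L) = 403 / 111.10 = 3.627 mol
n(Z) = 72.8 / 111.10 = 0.6553 mol
n(B) via (i) = (2/2)×3.627 = 3.627 mol
n(B) via (ii) = (2/2)×0.6553 = 0.6553 mol
total n(B) = 3.627 + 0.6553 = 4.282 mol

4.28 mol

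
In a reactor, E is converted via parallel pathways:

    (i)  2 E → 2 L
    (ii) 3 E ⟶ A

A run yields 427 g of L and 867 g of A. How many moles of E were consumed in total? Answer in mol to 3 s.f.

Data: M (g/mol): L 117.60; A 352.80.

11.0 mol

n(L) = 427 / 117.60 = 3.631 mol
n(A) = 867 / 352.80 = 2.457 mol
n(E) via (i) = (2/2)×3.631 = 3.631 mol
n(E) via (ii) = (3/1)×2.457 = 7.371 mol
total n(E) = 3.631 + 7.371 = 11.00 mol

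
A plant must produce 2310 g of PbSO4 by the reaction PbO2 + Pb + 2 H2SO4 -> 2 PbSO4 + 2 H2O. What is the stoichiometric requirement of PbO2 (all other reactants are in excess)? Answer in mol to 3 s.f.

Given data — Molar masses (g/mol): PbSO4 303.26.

3.81 mol

n(PbSO4) = 2310 / 303.26 = 7.617 mol
n(PbO2) = (1/2) × 7.617 = 3.809 mol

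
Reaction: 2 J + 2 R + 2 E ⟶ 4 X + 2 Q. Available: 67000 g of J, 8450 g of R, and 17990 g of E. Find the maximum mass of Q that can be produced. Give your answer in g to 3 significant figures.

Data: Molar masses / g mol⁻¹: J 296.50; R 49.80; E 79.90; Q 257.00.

43600 g

n(J) = 67000 / 296.50 = 226.0 mol
n(R) = 8450 / 49.80 = 169.7 mol
n(E) = 17990 / 79.90 = 225.2 mol
n/ν for J = 226.0/2 = 113.0
n/ν for R = 169.7/2 = 84.85
n/ν for E = 225.2/2 = 112.6
Smallest n/ν is R → limiting reagent.
n(Q) = (2/2) × 169.7 = 169.7 mol
mass = 169.7 × 257.00 = 43610 g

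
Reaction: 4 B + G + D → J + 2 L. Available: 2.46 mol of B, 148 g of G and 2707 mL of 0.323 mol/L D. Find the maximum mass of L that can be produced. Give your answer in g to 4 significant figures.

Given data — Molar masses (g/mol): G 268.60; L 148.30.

163.4 g

n(B) = 2.460 mol
n(G) = 148.0 / 268.60 = 0.5510 mol
n(D) = 0.323 × 2707/1000 = 0.8744 mol
n/ν for B = 2.460/4 = 0.6150
n/ν for G = 0.5510/1 = 0.5510
n/ν for D = 0.8744/1 = 0.8744
Smallest n/ν is G → limiting reagent.
n(L) = (2/1) × 0.5510 = 1.102 mol
mass = 1.102 × 148.30 = 163.4 g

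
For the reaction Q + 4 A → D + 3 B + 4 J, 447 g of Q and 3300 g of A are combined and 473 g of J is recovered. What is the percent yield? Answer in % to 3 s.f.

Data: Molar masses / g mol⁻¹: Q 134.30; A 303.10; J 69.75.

62.3 %

n(Q) = 447.0 / 134.30 = 3.328 mol
n(A) = 3300 / 303.10 = 10.89 mol
n/ν for Q = 3.328/1 = 3.328
n/ν for A = 10.89/4 = 2.723
Smallest n/ν is A → limiting reagent.
theoretical n(J) = (4/4) × 10.89 = 10.89 mol → 759.6 g
% yield = 473 / 759.6 × 100 = 62.27 %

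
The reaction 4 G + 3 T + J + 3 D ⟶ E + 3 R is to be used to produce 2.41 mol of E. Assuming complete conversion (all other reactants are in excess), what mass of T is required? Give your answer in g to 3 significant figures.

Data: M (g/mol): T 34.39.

249 g

n(E) = 2.410 mol
n(T) = (3/1) × 2.410 = 7.230 mol
mass = 7.230 × 34.39 = 248.6 g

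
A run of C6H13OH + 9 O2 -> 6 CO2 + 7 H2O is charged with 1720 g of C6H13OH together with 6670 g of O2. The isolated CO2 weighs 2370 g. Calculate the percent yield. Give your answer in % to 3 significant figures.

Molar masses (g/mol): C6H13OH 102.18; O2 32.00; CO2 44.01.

53.3 %

n(C6H13OH) = 1720 / 102.18 = 16.83 mol
n(O2) = 6670 / 32.00 = 208.4 mol
n/ν for C6H13OH = 16.83/1 = 16.83
n/ν for O2 = 208.4/9 = 23.16
Smallest n/ν is C6H13OH → limiting reagent.
theoretical n(CO2) = (6/1) × 16.83 = 101.0 mol → 4445 g
% yield = 2370 / 4445 × 100 = 53.32 %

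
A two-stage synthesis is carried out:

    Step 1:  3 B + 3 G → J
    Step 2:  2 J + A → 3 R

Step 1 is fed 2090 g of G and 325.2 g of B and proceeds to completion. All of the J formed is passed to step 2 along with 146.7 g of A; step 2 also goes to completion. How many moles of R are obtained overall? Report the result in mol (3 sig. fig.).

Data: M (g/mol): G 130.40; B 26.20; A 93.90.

Step 1:
n(G) = 2090 / 130.40 = 16.03 mol
n(B) = 325.2 / 26.20 = 12.41 mol
n/ν → G: 5.343, B: 4.137; B is limiting.
n(J) produced = (1/3) × 12.41 = 4.137 mol
Step 2:
n(J) available = 4.137 mol
n(A) = 146.7 / 93.90 = 1.562 mol
n/ν → J: 2.069, A: 1.562; A is limiting.
n(R) = (3/1) × 1.562 = 4.686 mol

4.69 mol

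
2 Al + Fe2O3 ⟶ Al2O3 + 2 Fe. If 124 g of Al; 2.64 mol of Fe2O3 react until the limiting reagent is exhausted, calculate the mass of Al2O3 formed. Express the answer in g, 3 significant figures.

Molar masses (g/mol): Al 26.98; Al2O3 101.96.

n(Al) = 124.0 / 26.98 = 4.596 mol
n(Fe2O3) = 2.640 mol
n/ν for Al = 4.596/2 = 2.298
n/ν for Fe2O3 = 2.640/1 = 2.640
Smallest n/ν is Al → limiting reagent.
n(Al2O3) = (1/2) × 4.596 = 2.298 mol
mass = 2.298 × 101.96 = 234.3 g

234 g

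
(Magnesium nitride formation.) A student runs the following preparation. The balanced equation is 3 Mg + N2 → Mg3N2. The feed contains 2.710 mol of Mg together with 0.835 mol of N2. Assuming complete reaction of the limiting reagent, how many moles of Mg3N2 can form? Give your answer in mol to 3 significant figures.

0.835 mol

n(Mg) = 2.710 mol
n(N2) = 0.8350 mol
n/ν → Mg: 0.9033, N2: 0.8350; N2 is limiting.
n(Mg3N2) = (1/1) × 0.8350 = 0.8350 mol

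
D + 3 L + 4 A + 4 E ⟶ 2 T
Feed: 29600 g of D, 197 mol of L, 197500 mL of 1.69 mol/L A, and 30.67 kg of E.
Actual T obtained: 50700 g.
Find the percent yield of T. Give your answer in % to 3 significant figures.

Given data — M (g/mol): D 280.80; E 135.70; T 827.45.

54.2 %

n(D) = 29600 / 280.80 = 105.4 mol
n(L) = 197.0 mol
n(A) = 1.69 × 197500/1000 = 333.8 mol
n(E) = 30.67×1000 / 135.70 = 226.0 mol
n/ν for D = 105.4/1 = 105.4
n/ν for L = 197.0/3 = 65.67
n/ν for A = 333.8/4 = 83.45
n/ν for E = 226.0/4 = 56.50
Smallest n/ν is E → limiting reagent.
theoretical n(T) = (2/4) × 226.0 = 113.0 mol → 93500 g
% yield = 50700 / 93500 × 100 = 54.22 %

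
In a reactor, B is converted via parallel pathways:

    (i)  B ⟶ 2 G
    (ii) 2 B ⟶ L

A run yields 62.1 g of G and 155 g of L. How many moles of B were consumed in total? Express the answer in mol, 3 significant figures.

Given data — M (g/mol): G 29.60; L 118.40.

n(G) = 62.1 / 29.60 = 2.098 mol
n(L) = 155 / 118.40 = 1.309 mol
n(B) via (i) = (1/2)×2.098 = 1.049 mol
n(B) via (ii) = (2/1)×1.309 = 2.618 mol
total n(B) = 1.049 + 2.618 = 3.667 mol

3.67 mol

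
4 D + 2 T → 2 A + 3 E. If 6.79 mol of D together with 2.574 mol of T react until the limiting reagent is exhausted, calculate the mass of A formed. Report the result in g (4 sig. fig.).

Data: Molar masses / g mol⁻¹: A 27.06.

n(D) = 6.790 mol
n(T) = 2.574 mol
n/ν for D = 6.790/4 = 1.698
n/ν for T = 2.574/2 = 1.287
Smallest n/ν is T → limiting reagent.
n(A) = (2/2) × 2.574 = 2.574 mol
mass = 2.574 × 27.06 = 69.65 g

69.65 g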